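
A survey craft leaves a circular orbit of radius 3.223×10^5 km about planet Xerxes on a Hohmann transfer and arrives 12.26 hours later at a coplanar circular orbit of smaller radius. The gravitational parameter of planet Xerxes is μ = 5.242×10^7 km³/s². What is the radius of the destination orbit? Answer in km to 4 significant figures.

r₂ = 1.135×10^5 km

Transfer time t = 12.26 hours = 44136 s, and t = π√(a_t³/μ).
So a_t = (μ t²/π²)^(1/3) = (5.242×10^7 × (44136)² / π²)^(1/3) = 2.1790×10^5 km.
Since a_t = (r₁ + r₂)/2, r₂ = 2a_t − r₁ = 2×2.1790×10^5 − 3.223×10^5 = 1.135×10^5 km.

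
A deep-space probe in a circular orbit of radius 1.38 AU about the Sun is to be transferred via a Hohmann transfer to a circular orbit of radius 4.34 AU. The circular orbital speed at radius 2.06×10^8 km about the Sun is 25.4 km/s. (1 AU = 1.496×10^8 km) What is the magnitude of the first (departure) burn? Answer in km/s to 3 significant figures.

From the circular-orbit relation v² = μ/r at r = 2.06×10^8 km: μ = v²r = (25.4)² × 2.06×10^8 = 1.32903×10^11 km³/s².
In km: r₁ = 1.38 × 1.496×10^8 = 2.06448×10^8 km; r₂ = 4.34 × 1.496×10^8 = 6.49264×10^8 km.
Transfer-ellipse semi-major axis a_t = (r₁ + r₂)/2 = (2.06448×10^8 + 6.49264×10^8)/2 = 4.27856×10^8 km.
On the circular orbit at r = 2.06448×10^8 km, v_c = √(μ/r) = 25.372 km/s.
Vis-viva on the transfer ellipse at r = 2.06448×10^8 km gives v_t = √[μ(2/r − 1/a_t)] = 31.255 km/s.
Δv₁ = |v_t − v_c| = |31.255 − 25.372| = 5.883 km/s.

Δv₁ = 5.88 km/s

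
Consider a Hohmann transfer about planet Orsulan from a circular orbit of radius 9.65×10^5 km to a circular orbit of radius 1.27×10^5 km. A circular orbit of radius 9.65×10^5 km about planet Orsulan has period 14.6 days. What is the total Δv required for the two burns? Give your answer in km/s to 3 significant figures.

From Kepler's third law T² = 4π²r³/μ at r = 9.65×10^5 km, T = 14.6 days = 14.6 × 86400 s = 1.26144×10^6 s: μ = 4π²r³/T² = 2.22951×10^7 km³/s².
Semi-major axis of the transfer orbit: a_t = (9.650×10^5 + 1.270×10^5)/2 = 5.460×10^5 km.
At r₁ the circular-orbit speed is v₁ = √(μ/r₁) = 4.8066 km/s.
Transfer-orbit speed at r₁ (v² = μ(2/r − 1/a)): v_a = √[μ(2/r₁ − 1/a_t)] = 2.3182 km/s.
First burn Δv₁ = |v_a − v₁| = 2.488 km/s.
At r₂, v₂ = √(μ/r₂) = 13.2496 km/s.
Transfer-orbit speed at r₂: v_p = √[μ(2/r₂ − 1/a_t)] = 17.6145 km/s.
Second burn Δv₂ = |v₂ − v_p| = 4.365 km/s.
Total Δv = Δv₁ + Δv₂ = 6.853 km/s.

Δv = 6.85 km/s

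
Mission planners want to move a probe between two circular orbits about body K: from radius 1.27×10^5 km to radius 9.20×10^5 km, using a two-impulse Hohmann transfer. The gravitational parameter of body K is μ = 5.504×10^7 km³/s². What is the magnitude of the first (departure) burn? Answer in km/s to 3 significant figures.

Δv₁ = 6.78 km/s

Semi-major axis of the transfer orbit: a_t = (1.270×10^5 + 9.200×10^5)/2 = 5.235×10^5 km.
Circular speed at r = 1.270×10^5 km: v_c = √(μ/r) = 20.82 km/s.
Transfer-orbit speed at the same r (vis-viva, a = a_t): v_t = √[μ(2/r − 1/a_t)] = 27.60 km/s.
Δv₁ = |v_t − v_c| = |27.60 − 20.82| = 6.780 km/s.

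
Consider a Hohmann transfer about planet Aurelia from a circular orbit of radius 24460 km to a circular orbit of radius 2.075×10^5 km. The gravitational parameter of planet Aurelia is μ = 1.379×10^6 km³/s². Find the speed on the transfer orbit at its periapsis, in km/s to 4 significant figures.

The Hohmann ellipse has a_t = (r₁ + r₂)/2 = 1.1598×10^5 km.
The periapsis of the transfer ellipse is at r = 24460 km.
From the vis-viva equation, v = √[μ(2/r − 1/a_t)] = 10.04 km/s.

v = 10.04 km/s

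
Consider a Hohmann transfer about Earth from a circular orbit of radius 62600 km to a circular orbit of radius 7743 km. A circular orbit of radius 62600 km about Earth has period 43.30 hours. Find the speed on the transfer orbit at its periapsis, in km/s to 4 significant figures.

From Kepler's third law T² = 4π²r³/μ at r = 62600 km, T = 43.30 hours = 43.30 × 3600 s = 1.5588×10^5 s: μ = 4π²r³/T² = 3.98568×10^5 km³/s².
Semi-major axis of the transfer orbit: a_t = (62600 + 7743)/2 = 35171.5 km.
At periapsis, r = 7743 km.
Vis-viva: v = √[μ(2/r − 1/a_t)] = √[3.98568×10^5 × (2/7743 − 1/35171.5)] = 9.572 km/s.

v = 9.572 km/s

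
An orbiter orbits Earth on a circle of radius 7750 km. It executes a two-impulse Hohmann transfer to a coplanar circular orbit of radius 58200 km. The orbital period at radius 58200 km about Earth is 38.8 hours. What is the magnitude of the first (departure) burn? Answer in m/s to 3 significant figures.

From Kepler's third law T² = 4π²r³/μ at r = 58200 km, T = 38.8 hours = 38.8 × 3600 s = 1.3968×10^5 s: μ = 4π²r³/T² = 3.98897×10^5 km³/s².
Transfer-ellipse semi-major axis a_t = (r₁ + r₂)/2 = (7750 + 58200)/2 = 32975 km.
Circular speed at r = 7750 km: v_c = √(μ/r) = 7.174 km/s.
Transfer-orbit speed at the same r (vis-viva, a = a_t): v_t = √[μ(2/r − 1/a_t)] = 9.531 km/s.
Δv₁ = |v_t − v_c| = |9.531 − 7.174| = 2.357 km/s.

Δv₁ = 2360 m/s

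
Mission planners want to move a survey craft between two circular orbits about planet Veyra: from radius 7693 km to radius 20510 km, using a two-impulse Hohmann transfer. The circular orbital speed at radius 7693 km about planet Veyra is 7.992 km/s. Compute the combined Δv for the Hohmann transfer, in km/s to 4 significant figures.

Δv = 2.926 km/s

From the circular-orbit relation v² = μ/r at r = 7693 km: μ = v²r = (7.992)² × 7693 = 4.91368×10^5 km³/s².
Semi-major axis of the transfer orbit: a_t = (7693 + 20510)/2 = 14101.5 km.
At r₁ the circular-orbit speed is v₁ = √(μ/r₁) = 7.9920 km/s.
Transfer-orbit speed at r₁ (vis-viva): v_p = √[μ(2/r₁ − 1/a_t)] = 9.6384 km/s.
First burn Δv₁ = |v_p − v₁| = 1.6464 km/s.
Circular speed at r₂: v₂ = √(μ/r₂) = 4.8946 km/s.
Transfer-orbit speed at r₂: v_a = √[μ(2/r₂ − 1/a_t)] = 3.6152 km/s.
Second burn Δv₂ = |v₂ − v_a| = 1.2794 km/s.
Total Δv = Δv₁ + Δv₂ = 2.926 km/s.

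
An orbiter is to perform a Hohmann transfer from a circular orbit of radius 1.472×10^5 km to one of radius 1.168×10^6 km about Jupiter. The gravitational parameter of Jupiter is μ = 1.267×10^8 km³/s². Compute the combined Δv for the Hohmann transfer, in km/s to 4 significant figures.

Δv = 15.25 km/s

Semi-major axis of the transfer orbit: a_t = (1.472×10^5 + 1.168×10^6)/2 = 6.576×10^5 km.
At r₁ the circular-orbit speed is v₁ = √(μ/r₁) = 29.338 km/s.
On the transfer ellipse at r₁, vis-viva gives v_p = √[μ(2/r₁ − 1/a_t)] = 39.100 km/s.
First burn Δv₁ = |v_p − v₁| = 9.762 km/s.
At r₂, v₂ = √(μ/r₂) = 10.4152 km/s.
Transfer-orbit speed at r₂: v_a = √[μ(2/r₂ − 1/a_t)] = 4.92765 km/s.
Second burn Δv₂ = |v₂ − v_a| = 5.488 km/s.
Δv = Δv₁ + Δv₂ = 9.762 + 5.488 = 15.25 km/s.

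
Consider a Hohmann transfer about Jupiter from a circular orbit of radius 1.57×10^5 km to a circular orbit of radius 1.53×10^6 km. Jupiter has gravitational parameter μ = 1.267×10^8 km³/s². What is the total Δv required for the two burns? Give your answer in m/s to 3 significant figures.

Δv = 15000 m/s

The Hohmann ellipse has a_t = (r₁ + r₂)/2 = 8.435×10^5 km.
At r₁ the circular-orbit speed is v₁ = √(μ/r₁) = 28.408 km/s.
On the transfer ellipse at r₁, vis-viva gives v_p = √[μ(2/r₁ − 1/a_t)] = 38.260 km/s.
First burn Δv₁ = |v_p − v₁| = 9.852 km/s.
At r₂, v₂ = √(μ/r₂) = 9.100 km/s.
Transfer-orbit speed at r₂: v_a = √[μ(2/r₂ − 1/a_t)] = 3.926 km/s.
Second burn Δv₂ = |v₂ − v_a| = 5.174 km/s.
Δv = Δv₁ + Δv₂ = 9.852 + 5.174 = 15.03 km/s.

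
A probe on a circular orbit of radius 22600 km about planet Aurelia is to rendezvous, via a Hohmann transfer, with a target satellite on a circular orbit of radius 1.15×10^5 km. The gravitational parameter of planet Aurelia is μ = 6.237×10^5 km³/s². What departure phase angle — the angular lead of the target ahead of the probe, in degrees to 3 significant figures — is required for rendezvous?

φ = 96.7°

Semi-major axis of the transfer orbit: a_t = (22600 + 1.150×10^5)/2 = 68800 km.
The half-period of the transfer ellipse is t = π√(a_t³/μ) = 71790 s.
The target's mean motion on its circular orbit is ω₂ = √(μ/r₂³) = 2.025×10^-5 rad/s.
Angle swept by the target during transfer: ω₂·t = 1.4537 rad = 83.29°.
The probe traverses 180° on the transfer ellipse, so the target must lead by 180° − 83.29° = 96.7°.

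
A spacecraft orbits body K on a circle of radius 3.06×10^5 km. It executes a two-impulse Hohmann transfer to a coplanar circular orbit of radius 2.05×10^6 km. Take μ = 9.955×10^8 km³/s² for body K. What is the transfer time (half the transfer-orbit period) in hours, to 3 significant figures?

t = 35.4 hours

Semi-major axis of the transfer orbit: a_t = (3.060×10^5 + 2.050×10^6)/2 = 1.178×10^6 km.
Transfer time t = π√(a_t³/μ) = π√((1.178×10^6)³ / 9.955×10^8) = 1.273×10^5 s.
Converting: 1.273×10^5 s ÷ 3600 s/hour = 35.4 hours.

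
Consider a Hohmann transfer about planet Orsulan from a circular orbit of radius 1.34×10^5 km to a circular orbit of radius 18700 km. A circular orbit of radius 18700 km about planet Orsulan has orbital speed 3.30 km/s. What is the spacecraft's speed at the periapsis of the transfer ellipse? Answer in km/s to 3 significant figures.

v = 4.37 km/s

From the circular-orbit relation v² = μ/r at r = 18700 km: μ = v²r = (3.30)² × 18700 = 2.03643×10^5 km³/s².
Semi-major axis of the transfer orbit: a_t = (1.340×10^5 + 18700)/2 = 76350 km.
The periapsis of the transfer ellipse is at r = 18700 km.
Applying v² = μ(2/r − 1/a_t): v = 4.372 km/s.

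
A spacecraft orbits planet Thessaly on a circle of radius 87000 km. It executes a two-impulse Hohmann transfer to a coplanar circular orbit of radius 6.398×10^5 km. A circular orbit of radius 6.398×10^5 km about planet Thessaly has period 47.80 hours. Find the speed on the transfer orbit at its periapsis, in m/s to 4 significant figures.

From Kepler's third law T² = 4π²r³/μ at r = 6.398×10^5 km, T = 47.80 hours = 47.80 × 3600 s = 1.7208×10^5 s: μ = 4π²r³/T² = 3.49166×10^8 km³/s².
The Hohmann ellipse has a_t = (r₁ + r₂)/2 = 3.634×10^5 km.
The periapsis of the transfer ellipse is at r = 87000 km.
Applying v² = μ(2/r − 1/a_t): v = 84.06 km/s.

v = 84060 m/s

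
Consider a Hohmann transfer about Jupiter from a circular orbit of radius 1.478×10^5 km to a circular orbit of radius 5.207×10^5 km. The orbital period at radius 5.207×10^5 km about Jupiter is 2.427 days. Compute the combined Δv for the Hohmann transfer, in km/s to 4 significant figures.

Δv = 12.49 km/s

From Kepler's third law T² = 4π²r³/μ at r = 5.207×10^5 km, T = 2.427 days = 2.427 × 86400 s = 2.096928×10^5 s: μ = 4π²r³/T² = 1.26752×10^8 km³/s².
The Hohmann ellipse has a_t = (r₁ + r₂)/2 = 3.3425×10^5 km.
Circular speed at r₁: v₁ = √(μ/r₁) = √(1.26752×10^8/1.478×10^5) = 29.285 km/s.
Transfer-orbit speed at r₁ (vis-viva equation): v_p = √[μ(2/r₁ − 1/a_t)] = 36.551 km/s.
First burn Δv₁ = |v_p − v₁| = 7.266 km/s.
At r₂, v₂ = √(μ/r₂) = 15.602 km/s.
Transfer-orbit speed at r₂: v_a = √[μ(2/r₂ − 1/a_t)] = 10.375 km/s.
Second burn Δv₂ = |v₂ − v_a| = 5.227 km/s.
Total Δv = Δv₁ + Δv₂ = 12.49 km/s.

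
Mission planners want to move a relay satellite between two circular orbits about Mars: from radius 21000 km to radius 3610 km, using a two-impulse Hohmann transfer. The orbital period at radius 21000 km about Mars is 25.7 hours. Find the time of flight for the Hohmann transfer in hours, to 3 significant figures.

From Kepler's third law T² = 4π²r³/μ at r = 21000 km, T = 25.7 hours = 25.7 × 3600 s = 92520 s: μ = 4π²r³/T² = 42711.7 km³/s².
Semi-major axis of the transfer orbit: a_t = (21000 + 3610)/2 = 12305 km.
By Kepler's third law the transfer-orbit period is T = 2π√(a_t³/μ), so t = T/2 = 20750 s.
Converting: 20750 s ÷ 3600 s/hour = 5.76 hours.

t = 5.76 hours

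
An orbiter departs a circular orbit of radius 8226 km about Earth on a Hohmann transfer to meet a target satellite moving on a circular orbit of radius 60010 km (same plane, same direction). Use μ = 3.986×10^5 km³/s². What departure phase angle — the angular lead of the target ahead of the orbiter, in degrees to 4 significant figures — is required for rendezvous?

The Hohmann ellipse has a_t = (r₁ + r₂)/2 = 34118 km.
The half-period of the transfer ellipse is t = π√(a_t³/μ) = 31358.6 s.
Target angular speed ω₂ = √(μ/r₂³) = 4.29470×10^-5 rad/s.
Angle swept by the target during transfer: ω₂·t = 1.34676 rad = 77.16°.
The orbiter traverses 180° on the transfer ellipse, so the target must lead by 180° − 77.16° = 102.8°.

φ = 102.8°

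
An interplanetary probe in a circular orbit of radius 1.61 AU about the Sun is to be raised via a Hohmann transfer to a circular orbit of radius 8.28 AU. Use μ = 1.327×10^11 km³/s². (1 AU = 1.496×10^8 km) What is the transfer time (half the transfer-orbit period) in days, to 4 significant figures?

In km: r₁ = 1.61 × 1.496×10^8 = 2.40856×10^8 km; r₂ = 8.28 × 1.496×10^8 = 1.238688×10^9 km.
Semi-major axis of the transfer orbit: a_t = (2.40856×10^8 + 1.238688×10^9)/2 = 7.39772×10^8 km.
Transfer time t = π√(a_t³/μ) = π√((7.39772×10^8)³ / 1.327×10^11) = 1.735×10^8 s.
Converting: 1.735×10^8 s ÷ 86400 s/day = 2008 days.

t = 2008 days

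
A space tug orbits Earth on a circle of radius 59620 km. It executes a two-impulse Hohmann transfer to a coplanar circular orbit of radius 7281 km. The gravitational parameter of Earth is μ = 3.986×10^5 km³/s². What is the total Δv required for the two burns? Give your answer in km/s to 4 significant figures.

The Hohmann ellipse has a_t = (r₁ + r₂)/2 = 33450.5 km.
Circular speed at r₁: v₁ = √(μ/r₁) = √(3.986×10^5/59620) = 2.5857 km/s.
Transfer-orbit speed at r₁ (v² = μ(2/r − 1/a)): v_a = √[μ(2/r₁ − 1/a_t)] = 1.2063 km/s.
First burn Δv₁ = |v_a − v₁| = 1.379 km/s.
Circular speed at r₂: v₂ = √(μ/r₂) = 7.399 km/s.
Transfer-orbit speed at r₂: v_p = √[μ(2/r₂ − 1/a_t)] = 9.878 km/s.
Second burn Δv₂ = |v₂ − v_p| = 2.479 km/s.
Δv = Δv₁ + Δv₂ = 1.379 + 2.479 = 3.858 km/s.

Δv = 3.858 km/s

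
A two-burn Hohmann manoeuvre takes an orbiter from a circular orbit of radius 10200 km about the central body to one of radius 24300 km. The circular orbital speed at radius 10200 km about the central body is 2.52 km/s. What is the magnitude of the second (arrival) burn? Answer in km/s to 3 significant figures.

From the circular-orbit relation v² = μ/r at r = 10200 km: μ = v²r = (2.52)² × 10200 = 64774.1 km³/s².
Transfer-ellipse semi-major axis a_t = (r₁ + r₂)/2 = (10200 + 24300)/2 = 17250 km.
On the circular orbit at r = 24300 km, v_c = √(μ/r) = 1.6327 km/s.
Vis-viva on the transfer ellipse at r = 24300 km gives v_t = √[μ(2/r − 1/a_t)] = 1.2555 km/s.
Δv₂ = |v_t − v_c| = |1.2555 − 1.6327| = 0.3772 km/s.

Δv₂ = 0.377 km/s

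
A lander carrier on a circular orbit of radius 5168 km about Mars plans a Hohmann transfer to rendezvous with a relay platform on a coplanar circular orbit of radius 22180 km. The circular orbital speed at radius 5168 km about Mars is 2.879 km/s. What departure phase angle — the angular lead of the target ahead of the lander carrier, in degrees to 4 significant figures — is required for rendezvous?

From the circular-orbit relation v² = μ/r at r = 5168 km: μ = v²r = (2.879)² × 5168 = 42835.7 km³/s².
Semi-major axis of the transfer orbit: a_t = (5168 + 22180)/2 = 13674 km.
Transfer time t = π√(a_t³/μ) = 24271 s.
The target's mean motion on its circular orbit is ω₂ = √(μ/r₂³) = 6.2656×10^-5 rad/s.
Angle swept by the target during transfer: ω₂·t = 1.5207 rad = 87.13°.
Arrival is 180° from departure on the ellipse, so φ = 180° − 87.13° = 92.87°.

φ = 92.87°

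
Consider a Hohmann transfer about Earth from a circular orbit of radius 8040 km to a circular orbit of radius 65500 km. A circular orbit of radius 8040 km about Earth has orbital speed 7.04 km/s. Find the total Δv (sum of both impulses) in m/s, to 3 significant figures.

Δv = 3670 m/s

From the circular-orbit relation v² = μ/r at r = 8040 km: μ = v²r = (7.04)² × 8040 = 3.98475×10^5 km³/s².
Transfer-ellipse semi-major axis a_t = (r₁ + r₂)/2 = (8040 + 65500)/2 = 36770 km.
At r₁ the circular-orbit speed is v₁ = √(μ/r₁) = 7.040 km/s.
Transfer-orbit speed at r₁ (vis-viva equation): v_p = √[μ(2/r₁ − 1/a_t)] = 9.396 km/s.
First burn Δv₁ = |v_p − v₁| = 2.356 km/s.
At r₂, v₂ = √(μ/r₂) = 2.466 km/s.
Transfer-orbit speed at r₂: v_a = √[μ(2/r₂ − 1/a_t)] = 1.153 km/s.
Second burn Δv₂ = |v₂ − v_a| = 1.313 km/s.
Total Δv = Δv₁ + Δv₂ = 3.669 km/s.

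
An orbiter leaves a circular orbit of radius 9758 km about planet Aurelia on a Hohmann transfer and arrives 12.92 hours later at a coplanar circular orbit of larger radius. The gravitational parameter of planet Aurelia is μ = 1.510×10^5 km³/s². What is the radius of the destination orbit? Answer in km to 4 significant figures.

Transfer time t = 12.92 hours = 46512 s, and t = π√(a_t³/μ).
So a_t = (μ t²/π²)^(1/3) = (1.510×10^5 × (46512)² / π²)^(1/3) = 32107 km.
Since a_t = (r₁ + r₂)/2, r₂ = 2a_t − r₁ = 2×32107 − 9758 = 54456 km.

r₂ = 54460 km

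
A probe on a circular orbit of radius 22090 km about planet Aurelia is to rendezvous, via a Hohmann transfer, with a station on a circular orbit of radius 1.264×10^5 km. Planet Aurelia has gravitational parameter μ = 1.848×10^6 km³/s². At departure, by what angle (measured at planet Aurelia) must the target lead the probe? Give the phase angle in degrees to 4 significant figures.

φ = 98.97°

Transfer-ellipse semi-major axis a_t = (r₁ + r₂)/2 = (22090 + 1.264×10^5)/2 = 74245 km.
Transfer time t = π√(a_t³/μ) = 46751.9 s.
The target's mean motion on its circular orbit is ω₂ = √(μ/r₂³) = 3.02503×10^-5 rad/s.
Angle swept by the target during transfer: ω₂·t = 1.4143 rad = 81.03°.
The probe traverses 180° on the transfer ellipse, so the target must lead by 180° − 81.03° = 98.97°.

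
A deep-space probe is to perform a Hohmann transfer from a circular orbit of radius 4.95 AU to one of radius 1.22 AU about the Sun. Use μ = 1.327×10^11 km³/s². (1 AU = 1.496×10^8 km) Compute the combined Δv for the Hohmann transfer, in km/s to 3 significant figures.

Δv = 12.2 km/s

In km: r₁ = 4.95 × 1.496×10^8 = 7.4052×10^8 km; r₂ = 1.22 × 1.496×10^8 = 1.82512×10^8 km.
Transfer-ellipse semi-major axis a_t = (r₁ + r₂)/2 = (7.4052×10^8 + 1.82512×10^8)/2 = 4.61516×10^8 km.
Circular speed at r₁: v₁ = √(μ/r₁) = √(1.327×10^11/7.4052×10^8) = 13.3865 km/s.
Transfer-orbit speed at r₁ (vis-viva): v_a = √[μ(2/r₁ − 1/a_t)] = 8.41820 km/s.
First burn Δv₁ = |v_a − v₁| = 4.968 km/s.
Circular speed at r₂: v₂ = √(μ/r₂) = 26.96434 km/s.
Transfer-orbit speed at r₂: v_p = √[μ(2/r₂ − 1/a_t)] = 34.15582 km/s.
Second burn Δv₂ = |v₂ − v_p| = 7.191 km/s.
Δv = Δv₁ + Δv₂ = 4.968 + 7.191 = 12.16 km/s.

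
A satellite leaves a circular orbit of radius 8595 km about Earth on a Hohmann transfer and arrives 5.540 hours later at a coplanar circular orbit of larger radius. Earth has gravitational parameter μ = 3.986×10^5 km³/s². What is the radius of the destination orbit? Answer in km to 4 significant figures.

r₂ = 41870 km

Transfer time t = 5.540 hours = 19944 s, and t = π√(a_t³/μ).
So a_t = (μ t²/π²)^(1/3) = (3.986×10^5 × (19944)² / π²)^(1/3) = 25232 km.
Since a_t = (r₁ + r₂)/2, r₂ = 2a_t − r₁ = 2×25232 − 8595 = 41869 km.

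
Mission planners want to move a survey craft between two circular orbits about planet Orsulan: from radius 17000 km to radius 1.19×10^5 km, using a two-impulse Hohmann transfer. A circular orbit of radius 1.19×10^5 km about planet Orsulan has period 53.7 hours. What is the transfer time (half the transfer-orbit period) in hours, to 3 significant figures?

From Kepler's third law T² = 4π²r³/μ at r = 1.19×10^5 km, T = 53.7 hours = 53.7 × 3600 s = 1.9332×10^5 s: μ = 4π²r³/T² = 1.78011×10^6 km³/s².
The Hohmann ellipse has a_t = (r₁ + r₂)/2 = 68000 km.
Half the transfer-orbit period gives t = π√(a_t³/μ) = 41750 s.
Converting: 41750 s ÷ 3600 s/hour = 11.6 hours.

t = 11.6 hours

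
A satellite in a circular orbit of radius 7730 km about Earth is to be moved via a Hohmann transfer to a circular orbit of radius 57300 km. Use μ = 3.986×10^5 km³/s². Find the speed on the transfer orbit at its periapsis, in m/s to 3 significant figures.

v = 9530 m/s

Semi-major axis of the transfer orbit: a_t = (7730 + 57300)/2 = 32515 km.
The periapsis of the transfer ellipse is at r = 7730 km.
Vis-viva: v = √[μ(2/r − 1/a_t)] = √[3.986×10^5 × (2/7730 − 1/32515)] = 9.533 km/s.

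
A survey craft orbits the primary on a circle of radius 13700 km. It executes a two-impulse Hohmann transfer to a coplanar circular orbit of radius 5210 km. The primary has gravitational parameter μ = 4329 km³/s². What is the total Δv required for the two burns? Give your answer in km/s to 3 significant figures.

The Hohmann ellipse has a_t = (r₁ + r₂)/2 = 9455 km.
At r₁ the circular-orbit speed is v₁ = √(μ/r₁) = 0.56213 km/s.
Transfer-orbit speed at r₁ (v² = μ(2/r − 1/a)): v_a = √[μ(2/r₁ − 1/a_t)] = 0.41727 km/s.
First burn Δv₁ = |v_a − v₁| = 0.1449 km/s.
Circular speed at r₂: v₂ = √(μ/r₂) = 0.91154 km/s.
Transfer-orbit speed at r₂: v_p = √[μ(2/r₂ − 1/a_t)] = 1.0972 km/s.
Second burn Δv₂ = |v₂ − v_p| = 0.1857 km/s.
Total Δv = Δv₁ + Δv₂ = 0.3306 km/s.

Δv = 0.331 km/s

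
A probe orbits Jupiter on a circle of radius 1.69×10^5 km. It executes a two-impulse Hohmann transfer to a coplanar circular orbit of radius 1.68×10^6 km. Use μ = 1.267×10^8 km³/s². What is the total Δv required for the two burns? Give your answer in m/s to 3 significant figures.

Δv = 14500 m/s

Transfer-ellipse semi-major axis a_t = (r₁ + r₂)/2 = (1.690×10^5 + 1.680×10^6)/2 = 9.245×10^5 km.
Circular speed at r₁: v₁ = √(μ/r₁) = √(1.267×10^8/1.690×10^5) = 27.381 km/s.
On the transfer ellipse at r₁, v² = μ(2/r − 1/a) gives v_p = √[μ(2/r₁ − 1/a_t)] = 36.910 km/s.
First burn Δv₁ = |v_p − v₁| = 9.529 km/s.
At r₂, v₂ = √(μ/r₂) = 8.684 km/s.
Transfer-orbit speed at r₂: v_a = √[μ(2/r₂ − 1/a_t)] = 3.713 km/s.
Second burn Δv₂ = |v₂ − v_a| = 4.971 km/s.
Δv = Δv₁ + Δv₂ = 9.529 + 4.971 = 14.50 km/s.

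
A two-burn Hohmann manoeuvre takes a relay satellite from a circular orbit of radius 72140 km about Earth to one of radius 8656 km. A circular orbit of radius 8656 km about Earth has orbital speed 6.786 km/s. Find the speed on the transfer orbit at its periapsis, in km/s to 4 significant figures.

v = 9.068 km/s

From the circular-orbit relation v² = μ/r at r = 8656 km: μ = v²r = (6.786)² × 8656 = 3.98607×10^5 km³/s².
Transfer-ellipse semi-major axis a_t = (r₁ + r₂)/2 = (72140 + 8656)/2 = 40398 km.
The periapsis of the transfer ellipse is at r = 8656 km.
Applying v² = μ(2/r − 1/a_t): v = 9.068 km/s.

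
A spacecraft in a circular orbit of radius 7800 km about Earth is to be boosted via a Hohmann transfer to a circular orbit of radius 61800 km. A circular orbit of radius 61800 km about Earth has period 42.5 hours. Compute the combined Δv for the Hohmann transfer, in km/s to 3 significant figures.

Δv = 3.71 km/s

From Kepler's third law T² = 4π²r³/μ at r = 61800 km, T = 42.5 hours = 42.5 × 3600 s = 1.530×10^5 s: μ = 4π²r³/T² = 3.98054×10^5 km³/s².
Semi-major axis of the transfer orbit: a_t = (7800 + 61800)/2 = 34800 km.
At r₁ the circular-orbit speed is v₁ = √(μ/r₁) = 7.144 km/s.
Transfer-orbit speed at r₁ (vis-viva): v_p = √[μ(2/r₁ − 1/a_t)] = 9.520 km/s.
First burn Δv₁ = |v_p − v₁| = 2.376 km/s.
At r₂, v₂ = √(μ/r₂) = 2.538 km/s.
Transfer-orbit speed at r₂: v_a = √[μ(2/r₂ − 1/a_t)] = 1.202 km/s.
Second burn Δv₂ = |v₂ − v_a| = 1.336 km/s.
Δv = Δv₁ + Δv₂ = 2.376 + 1.336 = 3.712 km/s.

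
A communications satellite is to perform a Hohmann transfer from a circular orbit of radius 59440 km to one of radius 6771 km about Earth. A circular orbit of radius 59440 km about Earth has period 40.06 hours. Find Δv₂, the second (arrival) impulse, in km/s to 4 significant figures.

From Kepler's third law T² = 4π²r³/μ at r = 59440 km, T = 40.06 hours = 40.06 × 3600 s = 1.44216×10^5 s: μ = 4π²r³/T² = 3.98629×10^5 km³/s².
Semi-major axis of the transfer orbit: a_t = (59440 + 6771)/2 = 33105.5 km.
On the circular orbit at r = 6771 km, v_c = √(μ/r) = 7.6729 km/s.
Vis-viva on the transfer ellipse at r = 6771 km gives v_t = √[μ(2/r − 1/a_t)] = 10.281 km/s.
Δv₂ = |v_t − v_c| = |10.281 − 7.6729| = 2.608 km/s.

Δv₂ = 2.608 km/s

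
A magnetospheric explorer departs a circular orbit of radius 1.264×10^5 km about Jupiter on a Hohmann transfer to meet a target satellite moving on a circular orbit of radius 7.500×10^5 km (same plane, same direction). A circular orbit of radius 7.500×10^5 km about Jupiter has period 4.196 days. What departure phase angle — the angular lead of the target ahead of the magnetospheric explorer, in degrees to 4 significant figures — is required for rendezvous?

From Kepler's third law T² = 4π²r³/μ at r = 7.500×10^5 km, T = 4.196 days = 4.196 × 86400 s = 3.625344×10^5 s: μ = 4π²r³/T² = 1.26720×10^8 km³/s².
The Hohmann ellipse has a_t = (r₁ + r₂)/2 = 4.382×10^5 km.
The half-period of the transfer ellipse is t = π√(a_t³/μ) = 80950 s.
Target angular speed ω₂ = √(μ/r₂³) = 1.733×10^-5 rad/s.
Angle swept by the target during transfer: ω₂·t = 1.403 rad = 80.39°.
The magnetospheric explorer traverses 180° on the transfer ellipse, so the target must lead by 180° − 80.39° = 99.61°.

φ = 99.61°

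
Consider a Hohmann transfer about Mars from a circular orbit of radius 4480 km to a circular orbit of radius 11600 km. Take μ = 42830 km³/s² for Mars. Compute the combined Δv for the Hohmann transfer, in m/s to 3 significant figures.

Δv = 1110 m/s

Semi-major axis of the transfer orbit: a_t = (4480 + 11600)/2 = 8040 km.
At r₁ the circular-orbit speed is v₁ = √(μ/r₁) = 3.092 km/s.
On the transfer ellipse at r₁, v² = μ(2/r − 1/a) gives v_p = √[μ(2/r₁ − 1/a_t)] = 3.714 km/s.
First burn Δv₁ = |v_p − v₁| = 0.6220 km/s.
At r₂, v₂ = √(μ/r₂) = 1.92152 km/s.
Transfer-orbit speed at r₂: v_a = √[μ(2/r₂ − 1/a_t)] = 1.43435 km/s.
Second burn Δv₂ = |v₂ − v_a| = 0.4872 km/s.
Total Δv = Δv₁ + Δv₂ = 1.109 km/s.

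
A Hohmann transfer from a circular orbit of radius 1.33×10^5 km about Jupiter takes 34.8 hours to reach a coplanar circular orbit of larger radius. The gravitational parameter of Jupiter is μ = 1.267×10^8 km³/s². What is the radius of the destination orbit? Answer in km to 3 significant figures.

r₂ = 1.04×10^6 km

Transfer time t = 34.8 hours = 1.2528×10^5 s, and t = π√(a_t³/μ).
So a_t = (μ t²/π²)^(1/3) = (1.267×10^8 × (1.2528×10^5)² / π²)^(1/3) = 5.8625×10^5 km.
Since a_t = (r₁ + r₂)/2, r₂ = 2a_t − r₁ = 2×5.8625×10^5 − 1.330×10^5 = 1.0395×10^6 km.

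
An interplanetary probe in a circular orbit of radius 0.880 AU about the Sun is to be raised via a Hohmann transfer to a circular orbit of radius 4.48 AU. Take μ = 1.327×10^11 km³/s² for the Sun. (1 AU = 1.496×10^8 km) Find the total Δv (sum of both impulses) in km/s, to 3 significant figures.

Δv = 15.3 km/s

In km: r₁ = 0.880 × 1.496×10^8 = 1.31648×10^8 km; r₂ = 4.48 × 1.496×10^8 = 6.70208×10^8 km.
Semi-major axis of the transfer orbit: a_t = (1.31648×10^8 + 6.70208×10^8)/2 = 4.00928×10^8 km.
Circular speed at r₁: v₁ = √(μ/r₁) = √(1.327×10^11/1.31648×10^8) = 31.75 km/s.
On the transfer ellipse at r₁, vis-viva equation gives v_p = √[μ(2/r₁ − 1/a_t)] = 41.05 km/s.
First burn Δv₁ = |v_p − v₁| = 9.300 km/s.
At r₂, v₂ = √(μ/r₂) = 14.071 km/s.
Transfer-orbit speed at r₂: v_a = √[μ(2/r₂ − 1/a_t)] = 8.0631 km/s.
Second burn Δv₂ = |v₂ − v_a| = 6.008 km/s.
Δv = Δv₁ + Δv₂ = 9.300 + 6.008 = 15.31 km/s.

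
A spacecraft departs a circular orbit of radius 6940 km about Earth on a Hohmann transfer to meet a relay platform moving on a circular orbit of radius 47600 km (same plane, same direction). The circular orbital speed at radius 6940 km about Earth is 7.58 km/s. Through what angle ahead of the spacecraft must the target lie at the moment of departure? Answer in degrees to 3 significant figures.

φ = 102°

From the circular-orbit relation v² = μ/r at r = 6940 km: μ = v²r = (7.58)² × 6940 = 3.98747×10^5 km³/s².
Transfer-ellipse semi-major axis a_t = (r₁ + r₂)/2 = (6940 + 47600)/2 = 27270 km.
Transfer time t = π√(a_t³/μ) = 22404 s.
The target's mean motion on its circular orbit is ω₂ = √(μ/r₂³) = 6.0805×10^-5 rad/s.
Angle swept by the target during transfer: ω₂·t = 1.3623 rad = 78.05°.
The spacecraft traverses 180° on the transfer ellipse, so the target must lead by 180° − 78.05° = 102°.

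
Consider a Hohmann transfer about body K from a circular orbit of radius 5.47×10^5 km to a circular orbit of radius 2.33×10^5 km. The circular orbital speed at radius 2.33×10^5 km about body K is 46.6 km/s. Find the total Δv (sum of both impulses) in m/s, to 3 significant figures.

Δv = 15500 m/s

From the circular-orbit relation v² = μ/r at r = 2.33×10^5 km: μ = v²r = (46.6)² × 2.33×10^5 = 5.05973×10^8 km³/s².
The Hohmann ellipse has a_t = (r₁ + r₂)/2 = 3.900×10^5 km.
Circular speed at r₁: v₁ = √(μ/r₁) = √(5.05973×10^8/5.470×10^5) = 30.414 km/s.
On the transfer ellipse at r₁, v² = μ(2/r − 1/a) gives v_a = √[μ(2/r₁ − 1/a_t)] = 23.508 km/s.
First burn Δv₁ = |v_a − v₁| = 6.906 km/s.
Circular speed at r₂: v₂ = √(μ/r₂) = 46.600 km/s.
Transfer-orbit speed at r₂: v_p = √[μ(2/r₂ − 1/a_t)] = 55.188 km/s.
Second burn Δv₂ = |v₂ − v_p| = 8.588 km/s.
Δv = Δv₁ + Δv₂ = 6.906 + 8.588 = 15.49 km/s.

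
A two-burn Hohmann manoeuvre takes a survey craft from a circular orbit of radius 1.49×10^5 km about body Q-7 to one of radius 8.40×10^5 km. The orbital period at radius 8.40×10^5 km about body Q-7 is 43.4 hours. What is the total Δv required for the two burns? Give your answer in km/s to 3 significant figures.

From Kepler's third law T² = 4π²r³/μ at r = 8.40×10^5 km, T = 43.4 hours = 43.4 × 3600 s = 1.5624×10^5 s: μ = 4π²r³/T² = 9.58546×10^8 km³/s².
Semi-major axis of the transfer orbit: a_t = (1.490×10^5 + 8.400×10^5)/2 = 4.945×10^5 km.
At r₁ the circular-orbit speed is v₁ = √(μ/r₁) = 80.207 km/s.
On the transfer ellipse at r₁, vis-viva gives v_p = √[μ(2/r₁ − 1/a_t)] = 104.54 km/s.
First burn Δv₁ = |v_p − v₁| = 24.33 km/s.
Circular speed at r₂: v₂ = √(μ/r₂) = 33.78 km/s.
Transfer-orbit speed at r₂: v_a = √[μ(2/r₂ − 1/a_t)] = 18.54 km/s.
Second burn Δv₂ = |v₂ − v_a| = 15.24 km/s.
Δv = Δv₁ + Δv₂ = 24.33 + 15.24 = 39.57 km/s.

Δv = 39.6 km/s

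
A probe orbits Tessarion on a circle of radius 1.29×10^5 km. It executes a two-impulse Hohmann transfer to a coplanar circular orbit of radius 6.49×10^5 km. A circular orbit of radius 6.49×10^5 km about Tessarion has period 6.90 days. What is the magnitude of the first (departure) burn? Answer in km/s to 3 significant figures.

Δv₁ = 4.47 km/s

From Kepler's third law T² = 4π²r³/μ at r = 6.49×10^5 km, T = 6.90 days = 6.90 × 86400 s = 5.9616×10^5 s: μ = 4π²r³/T² = 3.03646×10^7 km³/s².
Transfer-ellipse semi-major axis a_t = (r₁ + r₂)/2 = (1.290×10^5 + 6.490×10^5)/2 = 3.890×10^5 km.
On the circular orbit at r = 1.290×10^5 km, v_c = √(μ/r) = 15.342 km/s.
Transfer-orbit speed at the same r (vis-viva, a = a_t): v_t = √[μ(2/r − 1/a_t)] = 19.817 km/s.
Δv₁ = |v_t − v_c| = |19.817 − 15.342| = 4.475 km/s.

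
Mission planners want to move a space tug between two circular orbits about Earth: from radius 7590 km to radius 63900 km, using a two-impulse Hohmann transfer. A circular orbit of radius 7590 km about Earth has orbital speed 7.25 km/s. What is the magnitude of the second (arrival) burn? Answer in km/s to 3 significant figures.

From the circular-orbit relation v² = μ/r at r = 7590 km: μ = v²r = (7.25)² × 7590 = 3.98949×10^5 km³/s².
The Hohmann ellipse has a_t = (r₁ + r₂)/2 = 35745 km.
On the circular orbit at r = 63900 km, v_c = √(μ/r) = 2.4987 km/s.
Transfer-orbit speed at the same r (vis-viva, a = a_t): v_t = √[μ(2/r − 1/a_t)] = 1.1514 km/s.
Δv₂ = |v_t − v_c| = |1.1514 − 2.4987| = 1.347 km/s.

Δv₂ = 1.35 km/s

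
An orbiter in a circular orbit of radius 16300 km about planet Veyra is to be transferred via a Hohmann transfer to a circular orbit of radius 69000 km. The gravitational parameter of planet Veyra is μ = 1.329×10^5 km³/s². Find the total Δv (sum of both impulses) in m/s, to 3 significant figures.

Transfer-ellipse semi-major axis a_t = (r₁ + r₂)/2 = (16300 + 69000)/2 = 42650 km.
At r₁ the circular-orbit speed is v₁ = √(μ/r₁) = 2.8554 km/s.
Transfer-orbit speed at r₁ (v² = μ(2/r − 1/a)): v_p = √[μ(2/r₁ − 1/a_t)] = 3.6319 km/s.
First burn Δv₁ = |v_p − v₁| = 0.7765 km/s.
Circular speed at r₂: v₂ = √(μ/r₂) = 1.38784 km/s.
Transfer-orbit speed at r₂: v_a = √[μ(2/r₂ − 1/a_t)] = 0.857970 km/s.
Second burn Δv₂ = |v₂ − v_a| = 0.5299 km/s.
Total Δv = Δv₁ + Δv₂ = 1.306 km/s.

Δv = 1310 m/s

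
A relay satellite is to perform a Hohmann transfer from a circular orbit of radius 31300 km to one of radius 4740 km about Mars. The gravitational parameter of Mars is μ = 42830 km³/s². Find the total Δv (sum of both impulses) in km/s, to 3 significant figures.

Δv = 1.53 km/s

Semi-major axis of the transfer orbit: a_t = (31300 + 4740)/2 = 18020 km.
At r₁ the circular-orbit speed is v₁ = √(μ/r₁) = 1.169774 km/s.
On the transfer ellipse at r₁, vis-viva gives v_a = √[μ(2/r₁ − 1/a_t)] = 0.5999480 km/s.
First burn Δv₁ = |v_a − v₁| = 0.56983 km/s.
Circular speed at r₂: v₂ = √(μ/r₂) = 3.00597 km/s.
Transfer-orbit speed at r₂: v_p = √[μ(2/r₂ − 1/a_t)] = 3.96168 km/s.
Second burn Δv₂ = |v₂ − v_p| = 0.95571 km/s.
Total Δv = Δv₁ + Δv₂ = 1.526 km/s.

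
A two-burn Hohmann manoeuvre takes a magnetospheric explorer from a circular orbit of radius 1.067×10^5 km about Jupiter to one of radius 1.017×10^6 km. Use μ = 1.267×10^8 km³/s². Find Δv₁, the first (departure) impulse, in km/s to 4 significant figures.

The Hohmann ellipse has a_t = (r₁ + r₂)/2 = 5.6185×10^5 km.
Circular speed at r = 1.067×10^5 km: v_c = √(μ/r) = 34.46 km/s.
Transfer-orbit speed at the same r (vis-viva, a = a_t): v_t = √[μ(2/r − 1/a_t)] = 46.36 km/s.
Δv₁ = |v_t − v_c| = |46.36 − 34.46| = 11.90 km/s.

Δv₁ = 11.90 km/s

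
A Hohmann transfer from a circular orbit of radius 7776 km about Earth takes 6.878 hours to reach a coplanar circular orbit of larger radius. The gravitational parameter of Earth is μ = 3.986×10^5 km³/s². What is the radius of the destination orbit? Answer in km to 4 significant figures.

Transfer time t = 6.878 hours = 24760.8 s, and t = π√(a_t³/μ).
So a_t = (μ t²/π²)^(1/3) = (3.986×10^5 × (24760.8)² / π²)^(1/3) = 29147 km.
Since a_t = (r₁ + r₂)/2, r₂ = 2a_t − r₁ = 2×29147 − 7776 = 50518 km.

r₂ = 50520 km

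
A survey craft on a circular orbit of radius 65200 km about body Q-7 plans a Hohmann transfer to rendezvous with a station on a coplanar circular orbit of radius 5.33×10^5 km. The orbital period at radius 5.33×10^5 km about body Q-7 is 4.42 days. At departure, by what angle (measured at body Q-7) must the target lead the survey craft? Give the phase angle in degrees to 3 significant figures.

From Kepler's third law T² = 4π²r³/μ at r = 5.33×10^5 km, T = 4.42 days = 4.42 × 86400 s = 3.81888×10^5 s: μ = 4π²r³/T² = 4.09892×10^7 km³/s².
The Hohmann ellipse has a_t = (r₁ + r₂)/2 = 2.991×10^5 km.
Transfer time t = π√(a_t³/μ) = 80267.5 s.
Target angular speed ω₂ = √(μ/r₂³) = 1.64530×10^-5 rad/s.
Angle swept by the target during transfer: ω₂·t = 1.32064 rad = 75.67°.
Arrival is 180° from departure on the ellipse, so φ = 180° − 75.67° = 104°.

φ = 104°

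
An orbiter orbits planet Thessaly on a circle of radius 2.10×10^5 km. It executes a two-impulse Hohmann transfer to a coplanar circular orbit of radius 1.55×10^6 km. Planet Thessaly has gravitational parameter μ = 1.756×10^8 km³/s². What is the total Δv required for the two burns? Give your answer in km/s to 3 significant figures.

Semi-major axis of the transfer orbit: a_t = (2.100×10^5 + 1.550×10^6)/2 = 8.800×10^5 km.
At r₁ the circular-orbit speed is v₁ = √(μ/r₁) = 28.91696 km/s.
On the transfer ellipse at r₁, vis-viva gives v_p = √[μ(2/r₁ − 1/a_t)] = 38.37754 km/s.
First burn Δv₁ = |v_p − v₁| = 9.4606 km/s.
At r₂, v₂ = √(μ/r₂) = 10.6438 km/s.
Transfer-orbit speed at r₂: v_a = √[μ(2/r₂ − 1/a_t)] = 5.19954 km/s.
Second burn Δv₂ = |v₂ − v_a| = 5.4443 km/s.
Δv = Δv₁ + Δv₂ = 9.4606 + 5.4443 = 14.90 km/s.

Δv = 14.9 km/s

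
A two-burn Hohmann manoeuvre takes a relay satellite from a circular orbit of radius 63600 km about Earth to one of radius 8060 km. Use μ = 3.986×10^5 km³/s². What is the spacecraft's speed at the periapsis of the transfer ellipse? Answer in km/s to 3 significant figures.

Semi-major axis of the transfer orbit: a_t = (63600 + 8060)/2 = 35830 km.
At periapsis, r = 8060 km.
From the vis-viva equation, v = √[μ(2/r − 1/a_t)] = 9.369 km/s.

v = 9.37 km/s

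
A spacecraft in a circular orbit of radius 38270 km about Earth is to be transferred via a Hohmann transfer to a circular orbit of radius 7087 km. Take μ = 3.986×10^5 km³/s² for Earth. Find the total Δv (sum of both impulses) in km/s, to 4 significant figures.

Semi-major axis of the transfer orbit: a_t = (38270 + 7087)/2 = 22678.5 km.
Circular speed at r₁: v₁ = √(μ/r₁) = √(3.986×10^5/38270) = 3.227 km/s.
On the transfer ellipse at r₁, v² = μ(2/r − 1/a) gives v_a = √[μ(2/r₁ − 1/a_t)] = 1.804 km/s.
First burn Δv₁ = |v_a − v₁| = 1.423 km/s.
Circular speed at r₂: v₂ = √(μ/r₂) = 7.4996 km/s.
Transfer-orbit speed at r₂: v_p = √[μ(2/r₂ − 1/a_t)] = 9.7423 km/s.
Second burn Δv₂ = |v₂ − v_p| = 2.243 km/s.
Total Δv = Δv₁ + Δv₂ = 3.666 km/s.

Δv = 3.666 km/s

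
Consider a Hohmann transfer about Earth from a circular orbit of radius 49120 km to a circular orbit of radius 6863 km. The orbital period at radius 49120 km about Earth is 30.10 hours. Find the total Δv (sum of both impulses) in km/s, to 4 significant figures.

Δv = 3.912 km/s

From Kepler's third law T² = 4π²r³/μ at r = 49120 km, T = 30.10 hours = 30.10 × 3600 s = 1.0836×10^5 s: μ = 4π²r³/T² = 3.98471×10^5 km³/s².
The Hohmann ellipse has a_t = (r₁ + r₂)/2 = 27991.5 km.
At r₁ the circular-orbit speed is v₁ = √(μ/r₁) = 2.848 km/s.
Transfer-orbit speed at r₁ (v² = μ(2/r − 1/a)): v_a = √[μ(2/r₁ − 1/a_t)] = 1.410 km/s.
First burn Δv₁ = |v_a − v₁| = 1.438 km/s.
Circular speed at r₂: v₂ = √(μ/r₂) = 7.6198 km/s.
Transfer-orbit speed at r₂: v_p = √[μ(2/r₂ − 1/a_t)] = 10.094 km/s.
Second burn Δv₂ = |v₂ − v_p| = 2.474 km/s.
Total Δv = Δv₁ + Δv₂ = 3.912 km/s.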